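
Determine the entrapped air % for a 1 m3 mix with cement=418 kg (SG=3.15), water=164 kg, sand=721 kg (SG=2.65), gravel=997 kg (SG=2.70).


Vol cement = 418 / (3.15 * 1000) = 0.132698 m3
Vol water = 164 / 1000 = 0.164 m3
Vol sand = 721 / (2.65 * 1000) = 0.272075 m3
Vol gravel = 997 / (2.70 * 1000) = 0.369259 m3
Total solid + water volume = 0.938033 m3
Air = (1 - 0.938033) * 100 = 6.2%

6.2


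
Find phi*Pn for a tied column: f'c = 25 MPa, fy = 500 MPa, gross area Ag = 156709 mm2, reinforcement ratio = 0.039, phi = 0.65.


Ast = rho * Ag = 0.039 * 156709 = 6111.651 mm2
phi*Pn = 0.65 * 0.80 * (0.85 * 25 * (156709 - 6111.651) + 500 * 6111.651) / 1000
= 3253.13 kN

3253.13


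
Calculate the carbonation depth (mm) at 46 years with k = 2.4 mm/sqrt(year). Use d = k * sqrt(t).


depth = k * sqrt(t)
= 2.4 * sqrt(46)
= 16.28 mm

16.28


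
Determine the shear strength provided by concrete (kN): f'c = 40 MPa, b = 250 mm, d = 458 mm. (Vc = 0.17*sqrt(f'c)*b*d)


Vc = 0.17 * sqrt(40) * 250 * 458 / 1000
= 123.11 kN

123.11


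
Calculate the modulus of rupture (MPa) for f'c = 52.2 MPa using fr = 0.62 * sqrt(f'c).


fr = 0.62 * sqrt(52.2)
= 4.479 MPa

4.479


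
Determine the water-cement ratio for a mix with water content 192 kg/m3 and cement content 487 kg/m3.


w/c = water / cement
w/c = 192 / 487 = 0.394

0.394


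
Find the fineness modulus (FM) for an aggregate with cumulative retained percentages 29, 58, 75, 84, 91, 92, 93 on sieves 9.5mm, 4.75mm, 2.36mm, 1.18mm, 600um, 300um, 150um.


FM = sum(cumulative % retained) / 100
= 522 / 100
= 5.22

5.22


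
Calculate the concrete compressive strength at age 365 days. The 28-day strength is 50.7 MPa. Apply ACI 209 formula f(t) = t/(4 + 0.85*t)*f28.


f(365) = 365 / (4 + 0.85 * 365) * 50.7
= 365 / 314.25 * 50.7
= 58.89 MPa

58.89


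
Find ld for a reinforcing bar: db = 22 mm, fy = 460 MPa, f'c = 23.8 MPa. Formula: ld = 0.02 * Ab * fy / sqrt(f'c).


Ab = pi * 22^2 / 4 = 380.133 mm2
ld = 0.02 * 380.133 * 460 / sqrt(23.8)
= 716.9 mm

716.9


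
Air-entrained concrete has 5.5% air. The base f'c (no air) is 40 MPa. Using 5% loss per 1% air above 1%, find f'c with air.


Strength loss = (5.5 - 1) * 5 = 22.5%
f'c = 40 * (1 - 22.5/100)
= 31.0 MPa

31.0


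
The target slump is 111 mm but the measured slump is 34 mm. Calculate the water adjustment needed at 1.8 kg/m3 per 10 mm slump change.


Difference = 111 - 34 = 77 mm
Water adjustment = 77 * 1.8 / 10 = 13.9 kg/m3

13.9


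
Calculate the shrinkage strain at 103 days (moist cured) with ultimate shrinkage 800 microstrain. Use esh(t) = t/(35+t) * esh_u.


esh(103) = 103 / (35 + 103) * 800
= 103 / 138 * 800
= 597.1 microstrain

597.1


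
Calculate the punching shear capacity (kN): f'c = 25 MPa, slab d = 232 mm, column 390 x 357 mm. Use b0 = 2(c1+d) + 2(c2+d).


b0 = 2*(390 + 232) + 2*(357 + 232) = 2422 mm
Vc = 0.33 * sqrt(25) * 2422 * 232 / 1000
= 927.14 kN

927.14


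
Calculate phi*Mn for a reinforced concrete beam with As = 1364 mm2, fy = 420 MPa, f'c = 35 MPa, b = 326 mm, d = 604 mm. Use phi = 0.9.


a = As * fy / (0.85 * f'c * b)
= 1364 * 420 / (0.85 * 35 * 326)
= 59.0689 mm
Mn = As * fy * (d - a/2) / 10^6
= 329.0998 kN-m
phi*Mn = 0.9 * 329.0998 = 296.19 kN-m

296.19


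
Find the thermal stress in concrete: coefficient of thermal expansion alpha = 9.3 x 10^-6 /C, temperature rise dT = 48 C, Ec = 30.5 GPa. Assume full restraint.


sigma = alpha * dT * Ec
= 9.3e-6 * 48 * 30.5 * 1000
= 13.615 MPa

13.615


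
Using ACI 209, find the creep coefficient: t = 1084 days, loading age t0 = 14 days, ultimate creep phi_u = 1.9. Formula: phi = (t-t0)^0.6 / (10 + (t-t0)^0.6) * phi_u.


dt = 1084 - 14 = 1070
phi = 1070^0.6 / (10 + 1070^0.6) * 1.9
= 1.649

1.649


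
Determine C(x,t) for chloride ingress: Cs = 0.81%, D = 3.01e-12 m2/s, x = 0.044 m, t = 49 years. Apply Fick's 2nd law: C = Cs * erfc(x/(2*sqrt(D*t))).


t_seconds = 49 * 365.25 * 24 * 3600 = 1546322400.0 s
arg = 0.044 / (2 * sqrt(3.01e-12 * 1546322400.0))
= 0.3225
erfc(0.3225) = 0.6484
C = 0.81 * 0.6484 = 0.5252%

0.5252


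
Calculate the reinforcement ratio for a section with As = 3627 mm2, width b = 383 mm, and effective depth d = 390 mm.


rho = As / (b * d)
= 3627 / (383 * 390)
= 0.0243

0.0243


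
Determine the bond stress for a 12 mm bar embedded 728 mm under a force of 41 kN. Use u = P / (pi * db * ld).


u = P / (pi * db * ld)
= 41 * 1000 / (pi * 12 * 728)
= 1.494 MPa

1.494


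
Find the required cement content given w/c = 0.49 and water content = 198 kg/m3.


Cement = water / (w/c)
= 198 / 0.49
= 404.1 kg/m3

404.1


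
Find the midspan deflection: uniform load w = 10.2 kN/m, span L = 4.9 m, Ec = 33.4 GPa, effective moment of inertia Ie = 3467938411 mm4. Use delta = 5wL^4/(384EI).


Convert: L = 4.9 m = 4900 mm, Ec = 33.4 GPa = 33400 MPa
delta = 5 * 10.2 * 4900^4 / (384 * 33400 * 3467938411)
= 0.66 mm

0.66


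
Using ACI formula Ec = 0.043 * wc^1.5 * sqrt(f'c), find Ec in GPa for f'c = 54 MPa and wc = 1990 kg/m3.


Ec = 0.043 * 1990^1.5 * sqrt(54) / 1000
= 28.05 GPa

28.05


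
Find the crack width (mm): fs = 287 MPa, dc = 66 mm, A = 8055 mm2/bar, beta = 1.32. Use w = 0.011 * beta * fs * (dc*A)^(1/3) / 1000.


w = 0.011 * beta * fs * (dc * A)^(1/3) / 1000
= 0.011 * 1.32 * 287 * (66 * 8055)^(1/3) / 1000
= 0.338 mm

0.338


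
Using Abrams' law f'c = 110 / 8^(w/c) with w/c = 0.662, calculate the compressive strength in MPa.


f'c = 110 / 8^0.662
= 110 / 3.961
= 27.77 MPa

27.77


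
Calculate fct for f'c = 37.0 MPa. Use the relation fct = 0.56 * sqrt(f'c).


fct = 0.56 * sqrt(37.0)
= 0.56 * 6.083
= 3.406 MPa

3.406


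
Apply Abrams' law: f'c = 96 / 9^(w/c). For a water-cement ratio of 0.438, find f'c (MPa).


f'c = 96 / 9^0.438
= 96 / 2.618
= 36.67 MPa

36.67


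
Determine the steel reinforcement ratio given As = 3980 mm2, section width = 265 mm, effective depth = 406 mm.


rho = As / (b * d)
= 3980 / (265 * 406)
= 0.037

0.037


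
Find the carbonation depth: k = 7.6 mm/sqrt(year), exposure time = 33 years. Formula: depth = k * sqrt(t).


depth = k * sqrt(t)
= 7.6 * sqrt(33)
= 43.66 mm

43.66


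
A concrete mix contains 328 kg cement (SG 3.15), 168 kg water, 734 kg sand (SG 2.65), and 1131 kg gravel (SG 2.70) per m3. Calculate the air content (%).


Vol cement = 328 / (3.15 * 1000) = 0.104127 m3
Vol water = 168 / 1000 = 0.168 m3
Vol sand = 734 / (2.65 * 1000) = 0.276981 m3
Vol gravel = 1131 / (2.70 * 1000) = 0.418889 m3
Total solid + water volume = 0.967997 m3
Air = (1 - 0.967997) * 100 = 3.2%

3.2


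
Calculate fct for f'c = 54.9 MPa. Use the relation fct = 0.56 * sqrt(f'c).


fct = 0.56 * sqrt(54.9)
= 0.56 * 7.409
= 4.149 MPa

4.149


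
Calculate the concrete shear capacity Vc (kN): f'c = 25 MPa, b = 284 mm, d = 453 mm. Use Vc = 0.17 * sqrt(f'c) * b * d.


Vc = 0.17 * sqrt(25) * 284 * 453 / 1000
= 109.35 kN

109.35


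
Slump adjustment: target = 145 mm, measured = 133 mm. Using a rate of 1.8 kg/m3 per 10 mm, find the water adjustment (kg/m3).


Difference = 145 - 133 = 12 mm
Water adjustment = 12 * 1.8 / 10 = 2.2 kg/m3

2.2


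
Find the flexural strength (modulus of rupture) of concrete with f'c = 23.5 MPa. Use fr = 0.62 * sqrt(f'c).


fr = 0.62 * sqrt(23.5)
= 3.006 MPa

3.006


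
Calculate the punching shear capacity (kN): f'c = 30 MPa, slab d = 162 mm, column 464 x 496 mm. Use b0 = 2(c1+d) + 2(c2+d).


b0 = 2*(464 + 162) + 2*(496 + 162) = 2568 mm
Vc = 0.33 * sqrt(30) * 2568 * 162 / 1000
= 751.94 kN

751.94


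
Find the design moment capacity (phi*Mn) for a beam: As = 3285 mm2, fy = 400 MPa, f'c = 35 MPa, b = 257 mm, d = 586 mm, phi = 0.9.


a = As * fy / (0.85 * f'c * b)
= 3285 * 400 / (0.85 * 35 * 257)
= 171.8602 mm
Mn = As * fy * (d - a/2) / 10^6
= 657.0919 kN-m
phi*Mn = 0.9 * 657.0919 = 591.38 kN-m

591.38


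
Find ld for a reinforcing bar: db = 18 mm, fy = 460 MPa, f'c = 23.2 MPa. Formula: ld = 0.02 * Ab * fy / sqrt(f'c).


Ab = pi * 18^2 / 4 = 254.469 mm2
ld = 0.02 * 254.469 * 460 / sqrt(23.2)
= 486.0 mm

486.0


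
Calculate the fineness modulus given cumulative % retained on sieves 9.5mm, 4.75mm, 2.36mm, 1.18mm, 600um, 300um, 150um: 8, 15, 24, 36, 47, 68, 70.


FM = sum(cumulative % retained) / 100
= 268 / 100
= 2.68

2.68


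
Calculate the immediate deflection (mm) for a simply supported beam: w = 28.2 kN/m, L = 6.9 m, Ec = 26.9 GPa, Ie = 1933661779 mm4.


Convert: L = 6.9 m = 6900 mm, Ec = 26.9 GPa = 26900 MPa
delta = 5 * 28.2 * 6900^4 / (384 * 26900 * 1933661779)
= 16.0 mm

16.0


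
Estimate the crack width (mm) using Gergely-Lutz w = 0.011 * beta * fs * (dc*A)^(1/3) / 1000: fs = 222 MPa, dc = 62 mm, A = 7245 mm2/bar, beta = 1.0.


w = 0.011 * beta * fs * (dc * A)^(1/3) / 1000
= 0.011 * 1.0 * 222 * (62 * 7245)^(1/3) / 1000
= 0.187 mm

0.187


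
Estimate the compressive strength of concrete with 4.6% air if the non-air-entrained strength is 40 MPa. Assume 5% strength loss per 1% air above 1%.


Strength loss = (4.6 - 1) * 5 = 18.0%
f'c = 40 * (1 - 18.0/100)
= 32.8 MPa

32.8


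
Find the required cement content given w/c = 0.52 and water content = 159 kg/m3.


Cement = water / (w/c)
= 159 / 0.52
= 305.8 kg/m3

305.8


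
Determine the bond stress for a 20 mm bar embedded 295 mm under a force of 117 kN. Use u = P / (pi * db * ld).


u = P / (pi * db * ld)
= 117 * 1000 / (pi * 20 * 295)
= 6.312 MPa

6.312


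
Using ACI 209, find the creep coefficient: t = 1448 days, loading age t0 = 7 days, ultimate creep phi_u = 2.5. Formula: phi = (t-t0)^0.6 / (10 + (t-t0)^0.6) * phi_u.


dt = 1448 - 7 = 1441
phi = 1441^0.6 / (10 + 1441^0.6) * 2.5
= 2.218

2.218


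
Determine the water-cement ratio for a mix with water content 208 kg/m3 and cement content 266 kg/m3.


w/c = water / cement
w/c = 208 / 266 = 0.782

0.782


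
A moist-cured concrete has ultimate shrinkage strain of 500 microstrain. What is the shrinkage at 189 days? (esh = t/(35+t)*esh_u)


esh(189) = 189 / (35 + 189) * 500
= 189 / 224 * 500
= 421.9 microstrain

421.9


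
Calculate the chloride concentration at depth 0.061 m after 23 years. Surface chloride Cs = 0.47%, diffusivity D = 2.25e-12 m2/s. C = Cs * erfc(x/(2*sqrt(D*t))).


t_seconds = 23 * 365.25 * 24 * 3600 = 725824800.0 s
arg = 0.061 / (2 * sqrt(2.25e-12 * 725824800.0))
= 0.7547
erfc(0.7547) = 0.2858
C = 0.47 * 0.2858 = 0.1343%

0.1343


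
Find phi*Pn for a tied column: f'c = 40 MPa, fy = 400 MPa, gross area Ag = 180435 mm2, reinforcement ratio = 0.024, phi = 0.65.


Ast = rho * Ag = 0.024 * 180435 = 4330.44 mm2
phi*Pn = 0.65 * 0.80 * (0.85 * 40 * (180435 - 4330.44) + 400 * 4330.44) / 1000
= 4014.26 kN

4014.26


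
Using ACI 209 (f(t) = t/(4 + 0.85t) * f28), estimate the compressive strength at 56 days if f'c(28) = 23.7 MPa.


f(56) = 56 / (4 + 0.85 * 56) * 23.7
= 56 / 51.6 * 23.7
= 25.72 MPa

25.72


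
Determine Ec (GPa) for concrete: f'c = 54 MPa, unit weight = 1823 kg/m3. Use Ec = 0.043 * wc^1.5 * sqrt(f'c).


Ec = 0.043 * 1823^1.5 * sqrt(54) / 1000
= 24.59 GPa

24.59


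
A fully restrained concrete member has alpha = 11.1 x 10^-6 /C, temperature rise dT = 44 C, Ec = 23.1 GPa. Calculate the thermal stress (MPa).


sigma = alpha * dT * Ec
= 11.1e-6 * 44 * 23.1 * 1000
= 11.282 MPa

11.282


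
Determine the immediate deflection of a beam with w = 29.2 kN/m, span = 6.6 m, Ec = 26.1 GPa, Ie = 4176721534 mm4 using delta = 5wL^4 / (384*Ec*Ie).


Convert: L = 6.6 m = 6600 mm, Ec = 26.1 GPa = 26100 MPa
delta = 5 * 29.2 * 6600^4 / (384 * 26100 * 4176721534)
= 6.62 mm

6.62


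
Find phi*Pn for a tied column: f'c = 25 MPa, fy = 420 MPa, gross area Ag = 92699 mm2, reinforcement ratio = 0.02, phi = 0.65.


Ast = rho * Ag = 0.02 * 92699 = 1853.98 mm2
phi*Pn = 0.65 * 0.80 * (0.85 * 25 * (92699 - 1853.98) + 420 * 1853.98) / 1000
= 1408.75 kN

1408.75


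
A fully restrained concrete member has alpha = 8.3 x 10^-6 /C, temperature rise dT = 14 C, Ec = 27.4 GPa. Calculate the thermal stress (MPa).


sigma = alpha * dT * Ec
= 8.3e-6 * 14 * 27.4 * 1000
= 3.184 MPa

3.184


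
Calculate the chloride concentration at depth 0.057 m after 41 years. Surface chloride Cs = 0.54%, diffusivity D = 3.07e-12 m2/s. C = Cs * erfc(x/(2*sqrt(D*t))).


t_seconds = 41 * 365.25 * 24 * 3600 = 1293861600.0 s
arg = 0.057 / (2 * sqrt(3.07e-12 * 1293861600.0))
= 0.4522
erfc(0.4522) = 0.5225
C = 0.54 * 0.5225 = 0.2821%

0.2821


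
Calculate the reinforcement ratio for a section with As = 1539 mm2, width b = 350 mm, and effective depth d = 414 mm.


rho = As / (b * d)
= 1539 / (350 * 414)
= 0.0106

0.0106


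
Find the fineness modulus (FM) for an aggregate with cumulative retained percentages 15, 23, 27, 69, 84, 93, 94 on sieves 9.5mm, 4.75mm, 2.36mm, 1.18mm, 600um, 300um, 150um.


FM = sum(cumulative % retained) / 100
= 405 / 100
= 4.05

4.05


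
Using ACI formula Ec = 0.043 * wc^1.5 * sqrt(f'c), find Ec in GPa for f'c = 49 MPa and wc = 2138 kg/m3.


Ec = 0.043 * 2138^1.5 * sqrt(49) / 1000
= 29.76 GPa

29.76


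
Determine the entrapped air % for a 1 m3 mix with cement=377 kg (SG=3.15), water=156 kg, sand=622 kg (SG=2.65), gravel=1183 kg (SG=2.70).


Vol cement = 377 / (3.15 * 1000) = 0.119683 m3
Vol water = 156 / 1000 = 0.156 m3
Vol sand = 622 / (2.65 * 1000) = 0.234717 m3
Vol gravel = 1183 / (2.70 * 1000) = 0.438148 m3
Total solid + water volume = 0.948548 m3
Air = (1 - 0.948548) * 100 = 5.15%

5.15


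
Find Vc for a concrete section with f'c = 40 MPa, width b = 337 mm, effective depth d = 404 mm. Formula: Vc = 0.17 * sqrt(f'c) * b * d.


Vc = 0.17 * sqrt(40) * 337 * 404 / 1000
= 146.38 kN

146.38


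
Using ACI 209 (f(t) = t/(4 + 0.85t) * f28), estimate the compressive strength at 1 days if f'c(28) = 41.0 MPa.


f(1) = 1 / (4 + 0.85 * 1) * 41.0
= 1 / 4.85 * 41.0
= 8.45 MPa

8.45


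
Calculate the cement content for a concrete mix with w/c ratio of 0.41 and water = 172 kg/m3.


Cement = water / (w/c)
= 172 / 0.41
= 419.5 kg/m3

419.5


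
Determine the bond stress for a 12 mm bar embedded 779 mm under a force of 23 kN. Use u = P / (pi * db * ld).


u = P / (pi * db * ld)
= 23 * 1000 / (pi * 12 * 779)
= 0.783 MPa

0.783


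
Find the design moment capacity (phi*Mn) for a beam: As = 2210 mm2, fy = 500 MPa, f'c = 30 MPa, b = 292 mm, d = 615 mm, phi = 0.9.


a = As * fy / (0.85 * f'c * b)
= 2210 * 500 / (0.85 * 30 * 292)
= 148.4018 mm
Mn = As * fy * (d - a/2) / 10^6
= 597.583 kN-m
phi*Mn = 0.9 * 597.583 = 537.82 kN-m

537.82


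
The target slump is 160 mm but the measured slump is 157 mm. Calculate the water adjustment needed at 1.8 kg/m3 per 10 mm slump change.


Difference = 160 - 157 = 3 mm
Water adjustment = 3 * 1.8 / 10 = 0.5 kg/m3

0.5


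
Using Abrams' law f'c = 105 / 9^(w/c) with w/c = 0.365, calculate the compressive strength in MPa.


f'c = 105 / 9^0.365
= 105 / 2.23
= 47.09 MPa

47.09


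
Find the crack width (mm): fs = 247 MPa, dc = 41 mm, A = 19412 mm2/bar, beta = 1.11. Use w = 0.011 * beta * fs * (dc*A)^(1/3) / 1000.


w = 0.011 * beta * fs * (dc * A)^(1/3) / 1000
= 0.011 * 1.11 * 247 * (41 * 19412)^(1/3) / 1000
= 0.279 mm

0.279


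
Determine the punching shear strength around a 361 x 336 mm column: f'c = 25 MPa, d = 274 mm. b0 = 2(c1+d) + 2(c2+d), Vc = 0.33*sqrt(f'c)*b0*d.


b0 = 2*(361 + 274) + 2*(336 + 274) = 2490 mm
Vc = 0.33 * sqrt(25) * 2490 * 274 / 1000
= 1125.73 kN

1125.73


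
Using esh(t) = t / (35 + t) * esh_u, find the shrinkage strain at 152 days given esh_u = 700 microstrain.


esh(152) = 152 / (35 + 152) * 700
= 152 / 187 * 700
= 569.0 microstrain

569.0


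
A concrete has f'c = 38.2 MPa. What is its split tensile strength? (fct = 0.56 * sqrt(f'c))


fct = 0.56 * sqrt(38.2)
= 0.56 * 6.181
= 3.461 MPa

3.461


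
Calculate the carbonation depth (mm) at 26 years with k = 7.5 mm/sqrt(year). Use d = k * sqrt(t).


depth = k * sqrt(t)
= 7.5 * sqrt(26)
= 38.24 mm

38.24


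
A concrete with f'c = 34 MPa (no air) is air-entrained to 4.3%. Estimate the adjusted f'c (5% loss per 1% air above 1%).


Strength loss = (4.3 - 1) * 5 = 16.5%
f'c = 34 * (1 - 16.5/100)
= 28.39 MPa

28.39


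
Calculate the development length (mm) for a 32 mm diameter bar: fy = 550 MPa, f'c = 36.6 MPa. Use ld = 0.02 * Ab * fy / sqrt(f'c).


Ab = pi * 32^2 / 4 = 804.248 mm2
ld = 0.02 * 804.248 * 550 / sqrt(36.6)
= 1462.3 mm

1462.3


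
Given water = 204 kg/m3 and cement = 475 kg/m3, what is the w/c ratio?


w/c = water / cement
w/c = 204 / 475 = 0.429

0.429


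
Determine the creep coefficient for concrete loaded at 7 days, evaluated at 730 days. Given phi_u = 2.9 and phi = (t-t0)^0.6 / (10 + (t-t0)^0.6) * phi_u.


dt = 730 - 7 = 723
phi = 723^0.6 / (10 + 723^0.6) * 2.9
= 2.432

2.432


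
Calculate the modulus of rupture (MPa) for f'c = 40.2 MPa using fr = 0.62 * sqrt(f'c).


fr = 0.62 * sqrt(40.2)
= 3.931 MPa

3.931


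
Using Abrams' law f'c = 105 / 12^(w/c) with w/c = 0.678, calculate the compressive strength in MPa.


f'c = 105 / 12^0.678
= 105 / 5.391
= 19.48 MPa

19.48


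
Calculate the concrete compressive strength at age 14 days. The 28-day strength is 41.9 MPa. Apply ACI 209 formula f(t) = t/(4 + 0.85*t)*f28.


f(14) = 14 / (4 + 0.85 * 14) * 41.9
= 14 / 15.9 * 41.9
= 36.89 MPa

36.89


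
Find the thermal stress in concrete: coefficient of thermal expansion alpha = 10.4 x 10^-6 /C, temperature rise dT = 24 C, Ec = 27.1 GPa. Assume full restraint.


sigma = alpha * dT * Ec
= 10.4e-6 * 24 * 27.1 * 1000
= 6.764 MPa

6.764


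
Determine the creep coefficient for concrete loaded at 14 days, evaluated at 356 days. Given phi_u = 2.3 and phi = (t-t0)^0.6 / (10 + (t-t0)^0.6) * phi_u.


dt = 356 - 14 = 342
phi = 342^0.6 / (10 + 342^0.6) * 2.3
= 1.767

1.767


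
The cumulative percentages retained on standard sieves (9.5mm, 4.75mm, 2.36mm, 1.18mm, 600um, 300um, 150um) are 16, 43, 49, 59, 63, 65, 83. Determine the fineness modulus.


FM = sum(cumulative % retained) / 100
= 378 / 100
= 3.78

3.78


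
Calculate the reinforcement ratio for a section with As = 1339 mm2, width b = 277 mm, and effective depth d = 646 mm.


rho = As / (b * d)
= 1339 / (277 * 646)
= 0.0075

0.0075


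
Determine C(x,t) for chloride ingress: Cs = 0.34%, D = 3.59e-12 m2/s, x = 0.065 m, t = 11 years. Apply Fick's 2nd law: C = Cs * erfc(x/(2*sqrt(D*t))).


t_seconds = 11 * 365.25 * 24 * 3600 = 347133600.0 s
arg = 0.065 / (2 * sqrt(3.59e-12 * 347133600.0))
= 0.9206
erfc(0.9206) = 0.1929
C = 0.34 * 0.1929 = 0.0656%

0.0656


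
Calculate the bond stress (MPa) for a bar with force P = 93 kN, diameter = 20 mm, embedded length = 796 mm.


u = P / (pi * db * ld)
= 93 * 1000 / (pi * 20 * 796)
= 1.859 MPa

1.859


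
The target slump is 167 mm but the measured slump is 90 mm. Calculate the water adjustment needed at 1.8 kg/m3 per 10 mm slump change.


Difference = 167 - 90 = 77 mm
Water adjustment = 77 * 1.8 / 10 = 13.9 kg/m3

13.9


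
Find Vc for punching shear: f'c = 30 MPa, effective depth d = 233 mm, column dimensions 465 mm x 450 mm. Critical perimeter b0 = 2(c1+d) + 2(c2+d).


b0 = 2*(465 + 233) + 2*(450 + 233) = 2762 mm
Vc = 0.33 * sqrt(30) * 2762 * 233 / 1000
= 1163.2 kN

1163.2


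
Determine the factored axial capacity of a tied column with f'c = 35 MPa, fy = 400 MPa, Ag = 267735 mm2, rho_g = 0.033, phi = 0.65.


Ast = rho * Ag = 0.033 * 267735 = 8835.255 mm2
phi*Pn = 0.65 * 0.80 * (0.85 * 35 * (267735 - 8835.255) + 400 * 8835.255) / 1000
= 5842.91 kN

5842.91


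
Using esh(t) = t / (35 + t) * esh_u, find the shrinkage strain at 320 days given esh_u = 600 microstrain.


esh(320) = 320 / (35 + 320) * 600
= 320 / 355 * 600
= 540.8 microstrain

540.8


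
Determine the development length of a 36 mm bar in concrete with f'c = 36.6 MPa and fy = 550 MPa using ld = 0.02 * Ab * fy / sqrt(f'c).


Ab = pi * 36^2 / 4 = 1017.876 mm2
ld = 0.02 * 1017.876 * 550 / sqrt(36.6)
= 1850.7 mm

1850.7


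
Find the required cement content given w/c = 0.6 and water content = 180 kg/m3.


Cement = water / (w/c)
= 180 / 0.6
= 300.0 kg/m3

300.0


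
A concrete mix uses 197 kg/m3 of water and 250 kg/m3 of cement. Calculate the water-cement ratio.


w/c = water / cement
w/c = 197 / 250 = 0.788

0.788


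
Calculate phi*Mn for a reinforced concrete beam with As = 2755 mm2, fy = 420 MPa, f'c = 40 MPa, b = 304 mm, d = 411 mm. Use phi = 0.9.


a = As * fy / (0.85 * f'c * b)
= 2755 * 420 / (0.85 * 40 * 304)
= 111.9485 mm
Mn = As * fy * (d - a/2) / 10^6
= 410.8003 kN-m
phi*Mn = 0.9 * 410.8003 = 369.72 kN-m

369.72


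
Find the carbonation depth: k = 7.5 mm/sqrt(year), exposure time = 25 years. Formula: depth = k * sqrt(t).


depth = k * sqrt(t)
= 7.5 * sqrt(25)
= 37.5 mm

37.5


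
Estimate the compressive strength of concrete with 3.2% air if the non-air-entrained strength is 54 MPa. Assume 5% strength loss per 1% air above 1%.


Strength loss = (3.2 - 1) * 5 = 11.0%
f'c = 54 * (1 - 11.0/100)
= 48.06 MPa

48.06


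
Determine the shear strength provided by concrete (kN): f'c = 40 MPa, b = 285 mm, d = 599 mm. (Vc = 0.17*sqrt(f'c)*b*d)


Vc = 0.17 * sqrt(40) * 285 * 599 / 1000
= 183.55 kN

183.55


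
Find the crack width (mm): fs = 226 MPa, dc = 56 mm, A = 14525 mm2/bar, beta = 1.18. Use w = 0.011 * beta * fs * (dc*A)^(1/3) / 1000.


w = 0.011 * beta * fs * (dc * A)^(1/3) / 1000
= 0.011 * 1.18 * 226 * (56 * 14525)^(1/3) / 1000
= 0.274 mm

0.274


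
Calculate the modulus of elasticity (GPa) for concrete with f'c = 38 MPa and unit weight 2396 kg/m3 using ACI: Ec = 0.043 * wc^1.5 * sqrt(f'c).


Ec = 0.043 * 2396^1.5 * sqrt(38) / 1000
= 31.09 GPa

31.09


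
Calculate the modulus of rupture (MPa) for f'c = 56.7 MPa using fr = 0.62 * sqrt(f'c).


fr = 0.62 * sqrt(56.7)
= 4.669 MPa

4.669


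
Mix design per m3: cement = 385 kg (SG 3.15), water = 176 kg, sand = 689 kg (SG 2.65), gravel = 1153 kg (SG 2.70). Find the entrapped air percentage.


Vol cement = 385 / (3.15 * 1000) = 0.122222 m3
Vol water = 176 / 1000 = 0.176 m3
Vol sand = 689 / (2.65 * 1000) = 0.26 m3
Vol gravel = 1153 / (2.70 * 1000) = 0.427037 m3
Total solid + water volume = 0.985259 m3
Air = (1 - 0.985259) * 100 = 1.47%

1.47


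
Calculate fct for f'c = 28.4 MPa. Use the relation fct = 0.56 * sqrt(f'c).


fct = 0.56 * sqrt(28.4)
= 0.56 * 5.329
= 2.984 MPa

2.984


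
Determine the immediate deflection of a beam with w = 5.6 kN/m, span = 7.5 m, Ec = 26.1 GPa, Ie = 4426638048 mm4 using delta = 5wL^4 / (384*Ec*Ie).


Convert: L = 7.5 m = 7500 mm, Ec = 26.1 GPa = 26100 MPa
delta = 5 * 5.6 * 7500^4 / (384 * 26100 * 4426638048)
= 2.0 mm

2.0


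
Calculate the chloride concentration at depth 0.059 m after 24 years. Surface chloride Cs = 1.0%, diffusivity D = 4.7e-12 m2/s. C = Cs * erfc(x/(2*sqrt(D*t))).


t_seconds = 24 * 365.25 * 24 * 3600 = 757382400.0 s
arg = 0.059 / (2 * sqrt(4.7e-12 * 757382400.0))
= 0.4944
erfc(0.4944) = 0.4844
C = 1.0 * 0.4844 = 0.4844%

0.4844


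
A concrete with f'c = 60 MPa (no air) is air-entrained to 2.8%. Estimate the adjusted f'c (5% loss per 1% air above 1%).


Strength loss = (2.8 - 1) * 5 = 9.0%
f'c = 60 * (1 - 9.0/100)
= 54.6 MPa

54.6


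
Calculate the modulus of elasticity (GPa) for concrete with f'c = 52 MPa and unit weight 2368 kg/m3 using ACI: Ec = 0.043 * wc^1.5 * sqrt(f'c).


Ec = 0.043 * 2368^1.5 * sqrt(52) / 1000
= 35.73 GPa

35.73


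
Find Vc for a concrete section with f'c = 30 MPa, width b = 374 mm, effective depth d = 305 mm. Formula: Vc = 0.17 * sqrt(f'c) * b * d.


Vc = 0.17 * sqrt(30) * 374 * 305 / 1000
= 106.21 kN

106.21


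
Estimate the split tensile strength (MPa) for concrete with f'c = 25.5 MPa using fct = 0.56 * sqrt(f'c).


fct = 0.56 * sqrt(25.5)
= 0.56 * 5.05
= 2.828 MPa

2.828


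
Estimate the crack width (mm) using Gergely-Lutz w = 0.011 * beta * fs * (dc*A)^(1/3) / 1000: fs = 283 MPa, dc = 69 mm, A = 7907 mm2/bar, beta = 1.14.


w = 0.011 * beta * fs * (dc * A)^(1/3) / 1000
= 0.011 * 1.14 * 283 * (69 * 7907)^(1/3) / 1000
= 0.29 mm

0.29


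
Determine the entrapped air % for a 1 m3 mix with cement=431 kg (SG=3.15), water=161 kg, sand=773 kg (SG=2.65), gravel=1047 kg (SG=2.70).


Vol cement = 431 / (3.15 * 1000) = 0.136825 m3
Vol water = 161 / 1000 = 0.161 m3
Vol sand = 773 / (2.65 * 1000) = 0.291698 m3
Vol gravel = 1047 / (2.70 * 1000) = 0.387778 m3
Total solid + water volume = 0.977301 m3
Air = (1 - 0.977301) * 100 = 2.27%

2.27


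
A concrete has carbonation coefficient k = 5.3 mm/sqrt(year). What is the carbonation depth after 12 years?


depth = k * sqrt(t)
= 5.3 * sqrt(12)
= 18.36 mm

18.36


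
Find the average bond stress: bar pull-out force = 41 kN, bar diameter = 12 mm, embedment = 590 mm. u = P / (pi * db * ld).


u = P / (pi * db * ld)
= 41 * 1000 / (pi * 12 * 590)
= 1.843 MPa

1.843


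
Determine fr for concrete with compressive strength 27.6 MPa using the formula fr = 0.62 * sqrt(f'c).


fr = 0.62 * sqrt(27.6)
= 3.257 MPa

3.257


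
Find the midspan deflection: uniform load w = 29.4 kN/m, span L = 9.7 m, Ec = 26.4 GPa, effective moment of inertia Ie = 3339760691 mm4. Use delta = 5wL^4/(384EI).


Convert: L = 9.7 m = 9700 mm, Ec = 26.4 GPa = 26400 MPa
delta = 5 * 29.4 * 9700^4 / (384 * 26400 * 3339760691)
= 38.44 mm

38.44


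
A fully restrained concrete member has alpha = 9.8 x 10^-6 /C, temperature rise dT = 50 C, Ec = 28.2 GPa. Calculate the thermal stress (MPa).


sigma = alpha * dT * Ec
= 9.8e-6 * 50 * 28.2 * 1000
= 13.818 MPa

13.818


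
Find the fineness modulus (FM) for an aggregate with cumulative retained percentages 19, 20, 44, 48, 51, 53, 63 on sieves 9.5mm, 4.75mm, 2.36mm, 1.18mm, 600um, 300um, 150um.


FM = sum(cumulative % retained) / 100
= 298 / 100
= 2.98

2.98


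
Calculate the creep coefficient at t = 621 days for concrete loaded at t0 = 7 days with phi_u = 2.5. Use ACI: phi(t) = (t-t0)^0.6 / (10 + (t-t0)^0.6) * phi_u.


dt = 621 - 7 = 614
phi = 614^0.6 / (10 + 614^0.6) * 2.5
= 2.062

2.062


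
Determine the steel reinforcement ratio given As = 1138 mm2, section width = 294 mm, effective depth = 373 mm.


rho = As / (b * d)
= 1138 / (294 * 373)
= 0.0104

0.0104


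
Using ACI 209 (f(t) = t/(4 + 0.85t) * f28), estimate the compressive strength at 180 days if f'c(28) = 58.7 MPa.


f(180) = 180 / (4 + 0.85 * 180) * 58.7
= 180 / 157.0 * 58.7
= 67.3 MPa

67.3


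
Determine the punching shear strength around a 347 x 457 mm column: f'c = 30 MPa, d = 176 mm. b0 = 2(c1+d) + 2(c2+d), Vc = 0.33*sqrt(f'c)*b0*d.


b0 = 2*(347 + 176) + 2*(457 + 176) = 2312 mm
Vc = 0.33 * sqrt(30) * 2312 * 176 / 1000
= 735.49 kN

735.49


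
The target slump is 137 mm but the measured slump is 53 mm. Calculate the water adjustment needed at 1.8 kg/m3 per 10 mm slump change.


Difference = 137 - 53 = 84 mm
Water adjustment = 84 * 1.8 / 10 = 15.1 kg/m3

15.1


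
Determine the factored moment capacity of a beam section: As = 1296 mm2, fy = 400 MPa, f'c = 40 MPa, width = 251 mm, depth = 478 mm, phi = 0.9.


a = As * fy / (0.85 * f'c * b)
= 1296 * 400 / (0.85 * 40 * 251)
= 60.7453 mm
Mn = As * fy * (d - a/2) / 10^6
= 232.05 kN-m
phi*Mn = 0.9 * 232.05 = 208.85 kN-m

208.85


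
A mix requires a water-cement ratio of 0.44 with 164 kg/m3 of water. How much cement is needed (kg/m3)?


Cement = water / (w/c)
= 164 / 0.44
= 372.7 kg/m3

372.7


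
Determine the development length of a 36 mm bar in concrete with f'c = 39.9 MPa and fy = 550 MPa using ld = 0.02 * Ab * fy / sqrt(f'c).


Ab = pi * 36^2 / 4 = 1017.876 mm2
ld = 0.02 * 1017.876 * 550 / sqrt(39.9)
= 1772.6 mm

1772.6


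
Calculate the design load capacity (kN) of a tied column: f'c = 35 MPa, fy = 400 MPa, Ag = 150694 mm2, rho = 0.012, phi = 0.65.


Ast = rho * Ag = 0.012 * 150694 = 1808.328 mm2
phi*Pn = 0.65 * 0.80 * (0.85 * 35 * (150694 - 1808.328) + 400 * 1808.328) / 1000
= 2679.39 kN

2679.39


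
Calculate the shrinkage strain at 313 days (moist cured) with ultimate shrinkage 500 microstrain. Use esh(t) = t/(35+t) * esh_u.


esh(313) = 313 / (35 + 313) * 500
= 313 / 348 * 500
= 449.7 microstrain

449.7


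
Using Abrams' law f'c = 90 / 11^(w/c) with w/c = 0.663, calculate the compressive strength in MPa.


f'c = 90 / 11^0.663
= 90 / 4.903
= 18.36 MPa

18.36


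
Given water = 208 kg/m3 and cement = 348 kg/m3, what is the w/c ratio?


w/c = water / cement
w/c = 208 / 348 = 0.598

0.598


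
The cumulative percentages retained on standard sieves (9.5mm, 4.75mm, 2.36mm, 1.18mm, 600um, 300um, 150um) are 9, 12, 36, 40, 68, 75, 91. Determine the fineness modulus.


FM = sum(cumulative % retained) / 100
= 331 / 100
= 3.31

3.31


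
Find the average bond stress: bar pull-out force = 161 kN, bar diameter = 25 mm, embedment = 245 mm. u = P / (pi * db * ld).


u = P / (pi * db * ld)
= 161 * 1000 / (pi * 25 * 245)
= 8.367 MPa

8.367


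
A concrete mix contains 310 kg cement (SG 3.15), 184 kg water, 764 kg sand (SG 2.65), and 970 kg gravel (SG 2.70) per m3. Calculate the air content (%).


Vol cement = 310 / (3.15 * 1000) = 0.098413 m3
Vol water = 184 / 1000 = 0.184 m3
Vol sand = 764 / (2.65 * 1000) = 0.288302 m3
Vol gravel = 970 / (2.70 * 1000) = 0.359259 m3
Total solid + water volume = 0.929974 m3
Air = (1 - 0.929974) * 100 = 7.0%

7.0


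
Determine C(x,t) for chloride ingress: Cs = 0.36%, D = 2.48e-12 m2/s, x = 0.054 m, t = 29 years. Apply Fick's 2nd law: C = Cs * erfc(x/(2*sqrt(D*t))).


t_seconds = 29 * 365.25 * 24 * 3600 = 915170400.0 s
arg = 0.054 / (2 * sqrt(2.48e-12 * 915170400.0))
= 0.5667
erfc(0.5667) = 0.4228
C = 0.36 * 0.4228 = 0.1522%

0.1522


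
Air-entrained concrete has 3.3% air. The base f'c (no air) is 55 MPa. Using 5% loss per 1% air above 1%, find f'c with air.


Strength loss = (3.3 - 1) * 5 = 11.5%
f'c = 55 * (1 - 11.5/100)
= 48.67 MPa

48.67


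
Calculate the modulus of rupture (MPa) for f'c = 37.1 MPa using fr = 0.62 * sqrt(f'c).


fr = 0.62 * sqrt(37.1)
= 3.776 MPa

3.776


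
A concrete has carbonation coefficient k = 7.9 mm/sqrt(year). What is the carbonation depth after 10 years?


depth = k * sqrt(t)
= 7.9 * sqrt(10)
= 24.98 mm

24.98


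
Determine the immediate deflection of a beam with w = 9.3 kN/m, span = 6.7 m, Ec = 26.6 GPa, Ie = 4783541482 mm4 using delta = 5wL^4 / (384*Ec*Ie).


Convert: L = 6.7 m = 6700 mm, Ec = 26.6 GPa = 26600 MPa
delta = 5 * 9.3 * 6700^4 / (384 * 26600 * 4783541482)
= 1.92 mm

1.92


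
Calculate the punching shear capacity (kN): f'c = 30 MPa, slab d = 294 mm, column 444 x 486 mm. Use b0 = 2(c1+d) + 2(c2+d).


b0 = 2*(444 + 294) + 2*(486 + 294) = 3036 mm
Vc = 0.33 * sqrt(30) * 3036 * 294 / 1000
= 1613.33 kN

1613.33


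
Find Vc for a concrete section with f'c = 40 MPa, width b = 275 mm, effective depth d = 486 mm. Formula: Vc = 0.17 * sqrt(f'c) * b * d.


Vc = 0.17 * sqrt(40) * 275 * 486 / 1000
= 143.7 kN

143.7


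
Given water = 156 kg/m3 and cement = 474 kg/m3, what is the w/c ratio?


w/c = water / cement
w/c = 156 / 474 = 0.329

0.329


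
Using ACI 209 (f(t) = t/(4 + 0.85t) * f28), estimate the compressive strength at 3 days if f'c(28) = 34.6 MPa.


f(3) = 3 / (4 + 0.85 * 3) * 34.6
= 3 / 6.55 * 34.6
= 15.85 MPa

15.85


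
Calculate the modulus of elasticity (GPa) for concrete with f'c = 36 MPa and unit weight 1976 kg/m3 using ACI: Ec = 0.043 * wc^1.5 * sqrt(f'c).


Ec = 0.043 * 1976^1.5 * sqrt(36) / 1000
= 22.66 GPa

22.66


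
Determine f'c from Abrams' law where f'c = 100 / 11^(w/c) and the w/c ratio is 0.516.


f'c = 100 / 11^0.516
= 100 / 3.446
= 29.02 MPa

29.02


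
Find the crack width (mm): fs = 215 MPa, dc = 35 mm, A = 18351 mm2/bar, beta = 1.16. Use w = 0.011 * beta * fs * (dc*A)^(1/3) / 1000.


w = 0.011 * beta * fs * (dc * A)^(1/3) / 1000
= 0.011 * 1.16 * 215 * (35 * 18351)^(1/3) / 1000
= 0.237 mm

0.237


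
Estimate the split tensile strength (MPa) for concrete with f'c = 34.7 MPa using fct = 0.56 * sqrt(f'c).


fct = 0.56 * sqrt(34.7)
= 0.56 * 5.891
= 3.299 MPa

3.299


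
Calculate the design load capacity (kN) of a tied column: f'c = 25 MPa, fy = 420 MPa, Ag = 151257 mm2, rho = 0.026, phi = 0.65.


Ast = rho * Ag = 0.026 * 151257 = 3932.682 mm2
phi*Pn = 0.65 * 0.80 * (0.85 * 25 * (151257 - 3932.682) + 420 * 3932.682) / 1000
= 2486.83 kN

2486.83


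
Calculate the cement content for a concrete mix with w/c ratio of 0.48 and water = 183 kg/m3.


Cement = water / (w/c)
= 183 / 0.48
= 381.2 kg/m3

381.2


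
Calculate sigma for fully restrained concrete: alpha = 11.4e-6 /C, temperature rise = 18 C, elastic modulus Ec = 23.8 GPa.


sigma = alpha * dT * Ec
= 11.4e-6 * 18 * 23.8 * 1000
= 4.884 MPa

4.884


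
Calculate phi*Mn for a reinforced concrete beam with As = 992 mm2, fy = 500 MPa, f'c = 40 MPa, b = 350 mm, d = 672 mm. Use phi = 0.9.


a = As * fy / (0.85 * f'c * b)
= 992 * 500 / (0.85 * 40 * 350)
= 41.6807 mm
Mn = As * fy * (d - a/2) / 10^6
= 322.9752 kN-m
phi*Mn = 0.9 * 322.9752 = 290.68 kN-m

290.68


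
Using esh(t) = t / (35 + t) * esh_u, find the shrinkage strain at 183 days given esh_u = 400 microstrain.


esh(183) = 183 / (35 + 183) * 400
= 183 / 218 * 400
= 335.8 microstrain

335.8


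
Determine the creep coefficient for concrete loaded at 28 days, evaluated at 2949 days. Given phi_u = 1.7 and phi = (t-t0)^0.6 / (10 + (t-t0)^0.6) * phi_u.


dt = 2949 - 28 = 2921
phi = 2921^0.6 / (10 + 2921^0.6) * 1.7
= 1.569

1.569


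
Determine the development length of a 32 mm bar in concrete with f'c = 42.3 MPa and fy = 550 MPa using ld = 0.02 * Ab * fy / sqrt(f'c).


Ab = pi * 32^2 / 4 = 804.248 mm2
ld = 0.02 * 804.248 * 550 / sqrt(42.3)
= 1360.2 mm

1360.2


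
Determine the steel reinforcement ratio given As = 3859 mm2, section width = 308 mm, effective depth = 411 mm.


rho = As / (b * d)
= 3859 / (308 * 411)
= 0.0305

0.0305


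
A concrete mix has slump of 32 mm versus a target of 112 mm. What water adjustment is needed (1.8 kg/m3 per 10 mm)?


Difference = 112 - 32 = 80 mm
Water adjustment = 80 * 1.8 / 10 = 14.4 kg/m3

14.4


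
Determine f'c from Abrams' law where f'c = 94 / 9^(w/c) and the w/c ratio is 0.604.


f'c = 94 / 9^0.604
= 94 / 3.77
= 24.93 MPa

24.93


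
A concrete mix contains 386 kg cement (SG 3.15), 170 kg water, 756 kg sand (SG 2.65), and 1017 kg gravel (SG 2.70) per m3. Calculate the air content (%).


Vol cement = 386 / (3.15 * 1000) = 0.12254 m3
Vol water = 170 / 1000 = 0.17 m3
Vol sand = 756 / (2.65 * 1000) = 0.285283 m3
Vol gravel = 1017 / (2.70 * 1000) = 0.376667 m3
Total solid + water volume = 0.954489 m3
Air = (1 - 0.954489) * 100 = 4.55%

4.55


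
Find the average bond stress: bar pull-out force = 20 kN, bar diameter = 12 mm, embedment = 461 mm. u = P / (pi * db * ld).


u = P / (pi * db * ld)
= 20 * 1000 / (pi * 12 * 461)
= 1.151 MPa

1.151


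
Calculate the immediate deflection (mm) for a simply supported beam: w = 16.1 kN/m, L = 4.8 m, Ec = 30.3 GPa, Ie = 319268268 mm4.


Convert: L = 4.8 m = 4800 mm, Ec = 30.3 GPa = 30300 MPa
delta = 5 * 16.1 * 4800^4 / (384 * 30300 * 319268268)
= 11.5 mm

11.5


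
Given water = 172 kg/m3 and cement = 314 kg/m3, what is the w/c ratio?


w/c = water / cement
w/c = 172 / 314 = 0.548

0.548


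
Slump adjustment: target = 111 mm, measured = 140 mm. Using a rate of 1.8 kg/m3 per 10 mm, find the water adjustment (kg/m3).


Difference = 111 - 140 = -29 mm
Water adjustment = -29 * 1.8 / 10 = -5.2 kg/m3

-5.2


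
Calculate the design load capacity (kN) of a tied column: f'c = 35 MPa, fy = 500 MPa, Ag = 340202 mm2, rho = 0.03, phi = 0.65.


Ast = rho * Ag = 0.03 * 340202 = 10206.06 mm2
phi*Pn = 0.65 * 0.80 * (0.85 * 35 * (340202 - 10206.06) + 500 * 10206.06) / 1000
= 7758.61 kN

7758.61


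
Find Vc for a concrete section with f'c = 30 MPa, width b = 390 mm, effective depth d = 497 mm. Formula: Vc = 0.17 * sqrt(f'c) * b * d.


Vc = 0.17 * sqrt(30) * 390 * 497 / 1000
= 180.48 kN

180.48


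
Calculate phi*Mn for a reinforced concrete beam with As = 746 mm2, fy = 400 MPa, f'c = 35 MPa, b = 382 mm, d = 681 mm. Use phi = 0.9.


a = As * fy / (0.85 * f'c * b)
= 746 * 400 / (0.85 * 35 * 382)
= 26.2572 mm
Mn = As * fy * (d - a/2) / 10^6
= 199.2928 kN-m
phi*Mn = 0.9 * 199.2928 = 179.36 kN-m

179.36


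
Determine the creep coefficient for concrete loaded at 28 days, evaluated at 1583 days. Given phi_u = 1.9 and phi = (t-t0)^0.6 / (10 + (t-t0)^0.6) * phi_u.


dt = 1583 - 28 = 1555
phi = 1555^0.6 / (10 + 1555^0.6) * 1.9
= 1.694

1.694


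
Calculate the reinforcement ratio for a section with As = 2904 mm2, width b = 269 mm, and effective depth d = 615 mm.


rho = As / (b * d)
= 2904 / (269 * 615)
= 0.0176

0.0176


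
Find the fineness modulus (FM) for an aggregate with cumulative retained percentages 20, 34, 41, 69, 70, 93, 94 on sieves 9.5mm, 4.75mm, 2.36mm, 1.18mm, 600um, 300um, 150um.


FM = sum(cumulative % retained) / 100
= 421 / 100
= 4.21

4.21


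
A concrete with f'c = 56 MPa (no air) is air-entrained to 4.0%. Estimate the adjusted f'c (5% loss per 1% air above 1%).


Strength loss = (4.0 - 1) * 5 = 15.0%
f'c = 56 * (1 - 15.0/100)
= 47.6 MPa

47.6


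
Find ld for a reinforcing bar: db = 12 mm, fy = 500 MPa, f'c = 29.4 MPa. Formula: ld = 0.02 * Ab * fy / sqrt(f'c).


Ab = pi * 12^2 / 4 = 113.097 mm2
ld = 0.02 * 113.097 * 500 / sqrt(29.4)
= 208.6 mm

208.6


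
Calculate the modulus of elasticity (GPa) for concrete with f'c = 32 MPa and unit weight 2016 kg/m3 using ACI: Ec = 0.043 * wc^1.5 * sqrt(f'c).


Ec = 0.043 * 2016^1.5 * sqrt(32) / 1000
= 22.02 GPa

22.02


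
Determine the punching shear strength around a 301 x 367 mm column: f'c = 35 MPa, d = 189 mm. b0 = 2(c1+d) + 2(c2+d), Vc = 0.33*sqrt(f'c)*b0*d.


b0 = 2*(301 + 189) + 2*(367 + 189) = 2092 mm
Vc = 0.33 * sqrt(35) * 2092 * 189 / 1000
= 771.92 kN

771.92


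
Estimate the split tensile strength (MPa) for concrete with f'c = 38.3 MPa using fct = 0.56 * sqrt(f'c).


fct = 0.56 * sqrt(38.3)
= 0.56 * 6.189
= 3.466 MPa

3.466


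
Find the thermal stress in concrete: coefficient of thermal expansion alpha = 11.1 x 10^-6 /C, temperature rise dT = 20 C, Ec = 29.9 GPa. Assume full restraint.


sigma = alpha * dT * Ec
= 11.1e-6 * 20 * 29.9 * 1000
= 6.638 MPa

6.638


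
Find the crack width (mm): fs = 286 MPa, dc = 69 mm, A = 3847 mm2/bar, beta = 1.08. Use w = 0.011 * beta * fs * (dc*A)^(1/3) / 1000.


w = 0.011 * beta * fs * (dc * A)^(1/3) / 1000
= 0.011 * 1.08 * 286 * (69 * 3847)^(1/3) / 1000
= 0.218 mm

0.218


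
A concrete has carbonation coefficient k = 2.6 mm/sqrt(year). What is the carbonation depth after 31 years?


depth = k * sqrt(t)
= 2.6 * sqrt(31)
= 14.48 mm

14.48


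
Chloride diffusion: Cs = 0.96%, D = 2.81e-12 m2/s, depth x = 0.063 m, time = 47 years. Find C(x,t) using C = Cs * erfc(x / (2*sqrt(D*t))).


t_seconds = 47 * 365.25 * 24 * 3600 = 1483207200.0 s
arg = 0.063 / (2 * sqrt(2.81e-12 * 1483207200.0))
= 0.4879
erfc(0.4879) = 0.4902
C = 0.96 * 0.4902 = 0.4706%

0.4706


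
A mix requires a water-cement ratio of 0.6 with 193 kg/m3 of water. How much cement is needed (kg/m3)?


Cement = water / (w/c)
= 193 / 0.6
= 321.7 kg/m3

321.7


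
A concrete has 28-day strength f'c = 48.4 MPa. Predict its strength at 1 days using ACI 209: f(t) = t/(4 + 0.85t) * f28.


f(1) = 1 / (4 + 0.85 * 1) * 48.4
= 1 / 4.85 * 48.4
= 9.98 MPa

9.98


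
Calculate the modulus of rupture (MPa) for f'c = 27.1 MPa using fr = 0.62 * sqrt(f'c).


fr = 0.62 * sqrt(27.1)
= 3.228 MPa

3.228
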